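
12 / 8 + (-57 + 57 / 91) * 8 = -81807 / 182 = -449.49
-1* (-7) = 7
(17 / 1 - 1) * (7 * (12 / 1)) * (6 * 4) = 32256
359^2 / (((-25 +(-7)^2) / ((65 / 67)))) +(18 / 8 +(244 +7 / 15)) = 14623309 / 2680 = 5456.46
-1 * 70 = -70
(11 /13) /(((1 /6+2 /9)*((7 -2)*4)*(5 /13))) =99 /350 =0.28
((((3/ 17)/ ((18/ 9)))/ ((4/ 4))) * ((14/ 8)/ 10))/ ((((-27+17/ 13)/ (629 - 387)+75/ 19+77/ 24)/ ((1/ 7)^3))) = 268983/ 42121036510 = 0.00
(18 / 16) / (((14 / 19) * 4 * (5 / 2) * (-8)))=-171 / 8960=-0.02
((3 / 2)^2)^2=5.06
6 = 6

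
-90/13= -6.92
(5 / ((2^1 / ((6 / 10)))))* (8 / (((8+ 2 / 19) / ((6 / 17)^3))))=24624 / 378301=0.07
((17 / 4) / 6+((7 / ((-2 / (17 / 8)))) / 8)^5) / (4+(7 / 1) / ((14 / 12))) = 284766847 / 206158430208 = 0.00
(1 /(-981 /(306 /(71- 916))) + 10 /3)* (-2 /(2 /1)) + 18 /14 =-3961229 /1934205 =-2.05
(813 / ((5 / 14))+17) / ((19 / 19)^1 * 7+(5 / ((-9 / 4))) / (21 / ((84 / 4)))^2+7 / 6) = 206406 / 535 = 385.81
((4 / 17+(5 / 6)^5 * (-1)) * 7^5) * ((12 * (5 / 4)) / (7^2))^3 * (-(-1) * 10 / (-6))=13763125 / 102816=133.86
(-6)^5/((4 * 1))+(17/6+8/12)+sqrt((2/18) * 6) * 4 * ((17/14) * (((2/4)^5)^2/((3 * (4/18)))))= -3881/2+17 * sqrt(6)/7168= -1940.49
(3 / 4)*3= 9 / 4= 2.25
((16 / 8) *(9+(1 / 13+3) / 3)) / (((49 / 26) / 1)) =1564 / 147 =10.64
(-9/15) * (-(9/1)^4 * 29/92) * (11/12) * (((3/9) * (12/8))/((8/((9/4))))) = 18836631/117760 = 159.96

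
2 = 2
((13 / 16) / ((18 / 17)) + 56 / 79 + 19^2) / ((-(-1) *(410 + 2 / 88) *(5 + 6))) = 8247059 / 102617208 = 0.08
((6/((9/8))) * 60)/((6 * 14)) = 80/21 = 3.81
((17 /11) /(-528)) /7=-17 /40656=-0.00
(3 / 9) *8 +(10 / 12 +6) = 19 / 2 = 9.50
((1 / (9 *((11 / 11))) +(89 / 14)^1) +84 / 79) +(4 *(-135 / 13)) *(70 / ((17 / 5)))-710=-3426619991 / 2199834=-1557.67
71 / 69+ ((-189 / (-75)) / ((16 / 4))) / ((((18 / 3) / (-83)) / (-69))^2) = 15841717907 / 27600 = 573975.29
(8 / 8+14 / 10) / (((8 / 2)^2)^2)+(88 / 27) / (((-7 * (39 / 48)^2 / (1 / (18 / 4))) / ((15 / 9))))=-69502379 / 275970240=-0.25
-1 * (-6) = 6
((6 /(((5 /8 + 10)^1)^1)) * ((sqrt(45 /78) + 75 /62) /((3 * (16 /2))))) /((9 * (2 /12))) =2 * sqrt(390) /3315 + 10 /527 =0.03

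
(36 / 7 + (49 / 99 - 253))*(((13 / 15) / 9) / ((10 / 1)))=-1114243 / 467775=-2.38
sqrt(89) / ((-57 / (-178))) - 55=-55 + 178 * sqrt(89) / 57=-25.54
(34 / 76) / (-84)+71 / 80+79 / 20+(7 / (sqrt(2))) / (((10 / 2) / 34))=38.49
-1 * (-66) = 66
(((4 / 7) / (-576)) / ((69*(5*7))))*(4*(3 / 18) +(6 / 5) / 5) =-17 / 45643500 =-0.00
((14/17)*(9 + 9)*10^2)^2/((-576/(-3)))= 3307500/289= 11444.64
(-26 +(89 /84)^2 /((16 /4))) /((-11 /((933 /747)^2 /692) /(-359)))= -25205412998617 /13320362297088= -1.89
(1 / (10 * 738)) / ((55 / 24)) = 2 / 33825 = 0.00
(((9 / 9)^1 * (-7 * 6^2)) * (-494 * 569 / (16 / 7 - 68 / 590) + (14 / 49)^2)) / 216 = 14220834491 / 94122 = 151089.38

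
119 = 119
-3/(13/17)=-51/13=-3.92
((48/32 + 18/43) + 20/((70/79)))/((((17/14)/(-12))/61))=-10791876/731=-14763.17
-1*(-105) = 105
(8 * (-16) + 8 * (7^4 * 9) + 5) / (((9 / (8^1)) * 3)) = 51184.89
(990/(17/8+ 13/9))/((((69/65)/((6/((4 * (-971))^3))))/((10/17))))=-1447875/91995708923557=-0.00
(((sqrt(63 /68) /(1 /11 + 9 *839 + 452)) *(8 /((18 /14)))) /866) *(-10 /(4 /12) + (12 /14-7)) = -2783 *sqrt(119) /972027411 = -0.00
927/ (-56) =-927/ 56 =-16.55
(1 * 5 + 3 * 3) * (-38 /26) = -266 /13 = -20.46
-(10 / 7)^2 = -100 / 49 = -2.04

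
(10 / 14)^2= 25 / 49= 0.51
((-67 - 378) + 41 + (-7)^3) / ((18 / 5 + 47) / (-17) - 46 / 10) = 63495 / 644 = 98.59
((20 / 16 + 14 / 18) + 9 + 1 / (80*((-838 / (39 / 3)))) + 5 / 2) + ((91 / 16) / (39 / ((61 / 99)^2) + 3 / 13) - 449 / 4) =-4941409453031 / 50081595120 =-98.67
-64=-64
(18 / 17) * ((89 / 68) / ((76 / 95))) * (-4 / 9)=-445 / 578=-0.77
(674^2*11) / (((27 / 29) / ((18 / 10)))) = 9660936.27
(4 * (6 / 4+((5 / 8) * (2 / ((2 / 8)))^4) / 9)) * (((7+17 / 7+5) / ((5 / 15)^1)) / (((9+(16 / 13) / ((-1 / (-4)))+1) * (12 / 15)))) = 33790055 / 8148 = 4147.04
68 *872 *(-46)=-2727616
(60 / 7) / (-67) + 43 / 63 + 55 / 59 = 1.49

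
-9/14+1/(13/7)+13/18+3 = 2963/819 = 3.62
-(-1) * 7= 7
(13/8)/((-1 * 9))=-13/72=-0.18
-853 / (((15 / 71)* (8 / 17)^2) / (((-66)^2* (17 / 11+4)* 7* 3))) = -739891933011 / 80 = -9248649162.64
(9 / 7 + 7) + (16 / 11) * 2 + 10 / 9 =8528 / 693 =12.31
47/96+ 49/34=3151/1632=1.93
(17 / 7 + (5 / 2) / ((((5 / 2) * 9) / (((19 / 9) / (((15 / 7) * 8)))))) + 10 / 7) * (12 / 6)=263371 / 34020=7.74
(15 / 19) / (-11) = -15 / 209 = -0.07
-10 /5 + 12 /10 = -4 /5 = -0.80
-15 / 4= -3.75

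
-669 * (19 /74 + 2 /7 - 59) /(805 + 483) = 20257989 /667184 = 30.36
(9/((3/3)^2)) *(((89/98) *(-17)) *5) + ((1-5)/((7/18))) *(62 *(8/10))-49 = -614419/490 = -1253.92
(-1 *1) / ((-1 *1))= 1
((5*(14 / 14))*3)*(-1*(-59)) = 885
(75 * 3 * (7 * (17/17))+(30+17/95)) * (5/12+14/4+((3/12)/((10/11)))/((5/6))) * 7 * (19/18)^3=61366554977/1093500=56119.39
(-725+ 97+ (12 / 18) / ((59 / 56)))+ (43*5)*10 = 1522.63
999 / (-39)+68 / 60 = -4774 / 195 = -24.48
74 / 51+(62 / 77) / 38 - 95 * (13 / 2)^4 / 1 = -202445322347 / 1193808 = -169579.47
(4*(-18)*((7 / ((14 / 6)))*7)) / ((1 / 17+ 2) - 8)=25704 / 101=254.50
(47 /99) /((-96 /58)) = -1363 /4752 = -0.29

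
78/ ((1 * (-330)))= -13/ 55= -0.24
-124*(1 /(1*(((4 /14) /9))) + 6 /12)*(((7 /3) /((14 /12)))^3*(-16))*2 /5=203161.60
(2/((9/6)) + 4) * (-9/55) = -48/55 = -0.87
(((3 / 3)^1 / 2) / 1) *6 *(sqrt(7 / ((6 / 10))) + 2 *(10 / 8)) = 15 / 2 + sqrt(105) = 17.75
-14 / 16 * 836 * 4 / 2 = -1463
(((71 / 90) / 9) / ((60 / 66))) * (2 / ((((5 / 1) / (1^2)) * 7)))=781 / 141750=0.01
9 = 9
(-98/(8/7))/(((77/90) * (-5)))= 441/22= 20.05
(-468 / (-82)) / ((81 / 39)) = 338 / 123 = 2.75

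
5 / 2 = 2.50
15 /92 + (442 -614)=-15809 /92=-171.84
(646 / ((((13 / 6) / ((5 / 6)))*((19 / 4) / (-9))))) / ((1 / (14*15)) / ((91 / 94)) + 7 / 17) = -19117350 / 16921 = -1129.80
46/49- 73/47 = -1415/2303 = -0.61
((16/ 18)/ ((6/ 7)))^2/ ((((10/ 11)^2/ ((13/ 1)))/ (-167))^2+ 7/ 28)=216404576804416/ 50305812479649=4.30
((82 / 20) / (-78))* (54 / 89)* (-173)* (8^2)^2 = 130738176 / 5785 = 22599.51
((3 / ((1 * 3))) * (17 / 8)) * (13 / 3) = 221 / 24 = 9.21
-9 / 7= -1.29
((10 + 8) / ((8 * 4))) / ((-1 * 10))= -9 / 160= -0.06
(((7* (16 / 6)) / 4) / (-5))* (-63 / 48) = 49 / 40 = 1.22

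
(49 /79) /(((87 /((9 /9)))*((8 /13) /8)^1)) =637 /6873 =0.09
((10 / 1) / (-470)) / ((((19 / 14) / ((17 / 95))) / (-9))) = 2142 / 84835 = 0.03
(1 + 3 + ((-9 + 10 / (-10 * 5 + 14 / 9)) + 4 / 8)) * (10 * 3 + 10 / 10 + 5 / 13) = -209304 / 1417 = -147.71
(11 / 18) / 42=11 / 756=0.01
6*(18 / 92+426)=58815 / 23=2557.17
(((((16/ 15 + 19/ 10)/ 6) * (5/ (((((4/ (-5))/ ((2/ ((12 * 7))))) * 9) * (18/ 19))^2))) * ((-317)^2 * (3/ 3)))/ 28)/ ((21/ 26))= 1049298601325/ 7839681583104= 0.13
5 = 5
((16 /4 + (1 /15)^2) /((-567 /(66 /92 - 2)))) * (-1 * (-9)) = 53159 /652050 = 0.08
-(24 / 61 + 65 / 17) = -4.22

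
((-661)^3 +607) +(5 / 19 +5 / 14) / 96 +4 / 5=-12291505611117 / 42560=-288804173.19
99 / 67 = 1.48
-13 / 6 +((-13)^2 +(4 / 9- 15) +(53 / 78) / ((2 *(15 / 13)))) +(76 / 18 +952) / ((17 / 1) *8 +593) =20192647 / 131220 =153.88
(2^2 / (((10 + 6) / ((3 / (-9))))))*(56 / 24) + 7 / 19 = 119 / 684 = 0.17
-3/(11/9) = -27/11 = -2.45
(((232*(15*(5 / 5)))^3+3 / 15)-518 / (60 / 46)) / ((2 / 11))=3476895807253 / 15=231793053816.87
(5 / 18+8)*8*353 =210388 / 9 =23376.44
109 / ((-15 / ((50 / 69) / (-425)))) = 218 / 17595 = 0.01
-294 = -294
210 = 210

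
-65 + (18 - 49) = -96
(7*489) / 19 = 3423 / 19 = 180.16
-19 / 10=-1.90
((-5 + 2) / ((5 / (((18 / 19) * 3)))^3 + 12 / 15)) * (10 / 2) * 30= -354294000 / 4916731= -72.06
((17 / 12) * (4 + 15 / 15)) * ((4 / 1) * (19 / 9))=1615 / 27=59.81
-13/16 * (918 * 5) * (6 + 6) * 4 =-179010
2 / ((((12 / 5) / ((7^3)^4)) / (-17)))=-1176509412085 / 6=-196084902014.17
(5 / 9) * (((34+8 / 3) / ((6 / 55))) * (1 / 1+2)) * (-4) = -60500 / 27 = -2240.74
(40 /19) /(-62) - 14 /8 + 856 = 854.22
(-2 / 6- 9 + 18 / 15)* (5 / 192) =-61 / 288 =-0.21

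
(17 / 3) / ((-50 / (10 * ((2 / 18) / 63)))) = -17 / 8505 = -0.00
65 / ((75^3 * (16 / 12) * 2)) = 13 / 225000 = 0.00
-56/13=-4.31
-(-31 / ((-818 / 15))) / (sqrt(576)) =-155 / 6544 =-0.02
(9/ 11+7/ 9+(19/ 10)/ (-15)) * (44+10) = 21819/ 275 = 79.34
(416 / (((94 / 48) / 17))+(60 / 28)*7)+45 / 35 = 1193454 / 329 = 3627.52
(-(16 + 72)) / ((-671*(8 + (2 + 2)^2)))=1 / 183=0.01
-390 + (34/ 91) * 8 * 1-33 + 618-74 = 11283/ 91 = 123.99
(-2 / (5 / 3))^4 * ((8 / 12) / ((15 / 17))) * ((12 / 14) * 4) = 117504 / 21875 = 5.37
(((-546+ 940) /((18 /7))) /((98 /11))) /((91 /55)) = 119185 /11466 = 10.39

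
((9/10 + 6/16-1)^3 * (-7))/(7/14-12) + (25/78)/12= 3390089/86112000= 0.04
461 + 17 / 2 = 939 / 2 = 469.50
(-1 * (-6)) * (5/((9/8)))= 80/3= 26.67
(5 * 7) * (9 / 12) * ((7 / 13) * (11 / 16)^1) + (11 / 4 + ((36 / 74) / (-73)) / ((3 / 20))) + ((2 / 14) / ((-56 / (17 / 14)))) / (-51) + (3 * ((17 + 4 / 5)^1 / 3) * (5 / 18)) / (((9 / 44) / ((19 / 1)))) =29450962418195 / 62434846656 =471.71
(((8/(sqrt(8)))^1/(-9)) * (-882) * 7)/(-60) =-343 * sqrt(2)/15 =-32.34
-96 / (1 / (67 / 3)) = -2144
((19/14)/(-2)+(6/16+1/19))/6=-89/2128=-0.04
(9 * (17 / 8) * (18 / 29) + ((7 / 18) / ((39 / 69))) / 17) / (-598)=-2748191 / 137972952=-0.02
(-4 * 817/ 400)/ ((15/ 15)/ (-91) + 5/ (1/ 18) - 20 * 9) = 74347/ 819100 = 0.09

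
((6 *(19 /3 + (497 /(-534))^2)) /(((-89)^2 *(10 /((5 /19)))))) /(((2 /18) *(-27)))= -2052997 /42915692844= -0.00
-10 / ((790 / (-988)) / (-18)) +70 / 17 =-296798 / 1343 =-221.00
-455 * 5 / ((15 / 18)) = -2730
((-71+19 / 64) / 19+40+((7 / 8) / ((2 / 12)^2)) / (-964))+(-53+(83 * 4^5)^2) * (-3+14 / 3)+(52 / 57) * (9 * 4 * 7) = 12039400284.47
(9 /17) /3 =3 /17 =0.18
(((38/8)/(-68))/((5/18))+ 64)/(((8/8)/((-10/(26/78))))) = -130047/68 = -1912.46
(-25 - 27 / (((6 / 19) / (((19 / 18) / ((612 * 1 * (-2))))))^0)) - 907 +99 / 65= -62236 / 65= -957.48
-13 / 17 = -0.76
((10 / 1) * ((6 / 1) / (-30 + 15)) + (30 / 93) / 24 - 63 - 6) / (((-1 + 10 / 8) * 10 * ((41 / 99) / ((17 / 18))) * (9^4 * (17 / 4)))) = -298661 / 125085465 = -0.00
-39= -39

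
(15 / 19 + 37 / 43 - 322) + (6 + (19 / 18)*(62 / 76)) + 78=-235.49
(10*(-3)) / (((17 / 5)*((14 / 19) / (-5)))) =7125 / 119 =59.87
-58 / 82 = -29 / 41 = -0.71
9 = 9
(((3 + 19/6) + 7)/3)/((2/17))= 1343/36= 37.31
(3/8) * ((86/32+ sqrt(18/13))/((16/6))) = 27 * sqrt(26)/832+ 387/1024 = 0.54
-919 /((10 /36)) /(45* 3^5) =-1838 /6075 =-0.30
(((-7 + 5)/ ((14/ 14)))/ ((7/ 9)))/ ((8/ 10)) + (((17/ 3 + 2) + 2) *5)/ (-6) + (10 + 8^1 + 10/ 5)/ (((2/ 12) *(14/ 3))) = 130/ 9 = 14.44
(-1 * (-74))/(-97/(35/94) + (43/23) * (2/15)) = -17871/62854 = -0.28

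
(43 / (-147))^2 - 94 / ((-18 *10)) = 14593 / 24010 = 0.61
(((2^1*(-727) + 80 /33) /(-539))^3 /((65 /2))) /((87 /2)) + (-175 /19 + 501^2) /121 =1254213186764841020668 /604636450973890335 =2074.33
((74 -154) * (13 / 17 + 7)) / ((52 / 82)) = -216480 / 221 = -979.55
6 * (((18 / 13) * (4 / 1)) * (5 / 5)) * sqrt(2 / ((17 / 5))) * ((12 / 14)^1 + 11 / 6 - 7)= -13032 * sqrt(170) / 1547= -109.84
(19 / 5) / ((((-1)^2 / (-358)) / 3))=-20406 / 5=-4081.20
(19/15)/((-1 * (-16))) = 19/240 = 0.08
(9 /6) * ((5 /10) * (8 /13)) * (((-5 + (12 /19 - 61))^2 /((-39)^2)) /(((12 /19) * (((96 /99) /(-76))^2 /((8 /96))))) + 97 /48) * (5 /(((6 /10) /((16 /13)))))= 7394796025 /685464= 10788.02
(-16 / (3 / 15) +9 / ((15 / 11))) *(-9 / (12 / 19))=20919 / 20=1045.95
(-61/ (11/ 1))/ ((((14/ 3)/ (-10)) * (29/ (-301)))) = -39345/ 319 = -123.34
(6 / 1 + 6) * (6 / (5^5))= 72 / 3125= 0.02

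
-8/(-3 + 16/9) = 72/11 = 6.55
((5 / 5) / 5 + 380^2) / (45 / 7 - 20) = -5054007 / 475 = -10640.01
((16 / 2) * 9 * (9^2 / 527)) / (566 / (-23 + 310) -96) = -836892 / 7110811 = -0.12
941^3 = 833237621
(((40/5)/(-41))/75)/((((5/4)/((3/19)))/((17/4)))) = -0.00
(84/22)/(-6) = -7/11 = -0.64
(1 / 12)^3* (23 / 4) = 23 / 6912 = 0.00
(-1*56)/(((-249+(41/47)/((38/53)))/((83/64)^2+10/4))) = 107073379/113290496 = 0.95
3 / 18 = 1 / 6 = 0.17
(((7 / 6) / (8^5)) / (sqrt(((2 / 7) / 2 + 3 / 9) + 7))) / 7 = sqrt(3297) / 30867456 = 0.00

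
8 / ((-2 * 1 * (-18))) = 2 / 9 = 0.22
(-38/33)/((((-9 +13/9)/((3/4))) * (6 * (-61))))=-57/182512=-0.00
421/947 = 0.44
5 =5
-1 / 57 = -0.02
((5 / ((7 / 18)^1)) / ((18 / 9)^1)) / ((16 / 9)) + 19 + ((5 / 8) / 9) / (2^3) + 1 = 95255 / 4032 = 23.62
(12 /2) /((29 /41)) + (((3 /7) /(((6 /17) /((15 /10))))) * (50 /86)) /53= 15734727 /1850548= 8.50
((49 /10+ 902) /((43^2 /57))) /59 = 516933 /1090910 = 0.47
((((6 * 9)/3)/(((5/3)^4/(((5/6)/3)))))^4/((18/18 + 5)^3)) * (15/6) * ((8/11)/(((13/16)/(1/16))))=1594323/13964843750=0.00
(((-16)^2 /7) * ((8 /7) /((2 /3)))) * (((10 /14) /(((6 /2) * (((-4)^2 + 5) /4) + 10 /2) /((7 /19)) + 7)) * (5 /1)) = 3.54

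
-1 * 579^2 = -335241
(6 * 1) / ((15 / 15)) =6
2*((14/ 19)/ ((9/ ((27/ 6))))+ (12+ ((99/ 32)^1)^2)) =426859/ 9728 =43.88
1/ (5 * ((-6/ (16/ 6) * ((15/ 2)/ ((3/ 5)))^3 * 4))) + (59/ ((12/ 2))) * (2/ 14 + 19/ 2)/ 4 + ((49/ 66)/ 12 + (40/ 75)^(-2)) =10503893189/ 385000000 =27.28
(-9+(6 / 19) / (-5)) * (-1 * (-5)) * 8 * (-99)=681912 / 19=35890.11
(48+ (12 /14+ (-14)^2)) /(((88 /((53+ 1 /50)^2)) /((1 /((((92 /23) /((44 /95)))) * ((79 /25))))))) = 6022825457 /21014000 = 286.61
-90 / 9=-10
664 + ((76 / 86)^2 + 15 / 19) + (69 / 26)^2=15973595471 / 23748556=672.61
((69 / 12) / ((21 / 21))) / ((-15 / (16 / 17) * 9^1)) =-0.04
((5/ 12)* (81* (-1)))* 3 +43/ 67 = -26963/ 268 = -100.61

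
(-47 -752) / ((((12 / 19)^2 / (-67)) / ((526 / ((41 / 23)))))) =116899423237 / 2952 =39600075.62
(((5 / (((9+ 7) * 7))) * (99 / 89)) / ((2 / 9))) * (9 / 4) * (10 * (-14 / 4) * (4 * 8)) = -200475 / 356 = -563.13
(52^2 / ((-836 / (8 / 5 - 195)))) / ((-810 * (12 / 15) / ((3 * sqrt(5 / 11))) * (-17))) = 163423 * sqrt(55) / 10552410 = 0.11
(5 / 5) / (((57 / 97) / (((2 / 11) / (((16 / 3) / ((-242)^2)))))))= 129107 / 38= 3397.55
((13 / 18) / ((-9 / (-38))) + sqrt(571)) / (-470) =-0.06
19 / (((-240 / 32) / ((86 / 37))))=-3268 / 555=-5.89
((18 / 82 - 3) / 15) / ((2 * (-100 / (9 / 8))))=171 / 164000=0.00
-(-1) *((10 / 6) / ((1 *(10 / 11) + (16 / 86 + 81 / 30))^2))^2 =12513666360250000 / 934538283711331209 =0.01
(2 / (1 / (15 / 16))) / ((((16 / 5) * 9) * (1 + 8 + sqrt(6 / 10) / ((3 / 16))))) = 1125 / 122752 -25 * sqrt(15) / 23016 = 0.00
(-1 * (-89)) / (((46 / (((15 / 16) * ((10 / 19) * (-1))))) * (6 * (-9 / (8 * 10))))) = 11125 / 7866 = 1.41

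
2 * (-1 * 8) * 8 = -128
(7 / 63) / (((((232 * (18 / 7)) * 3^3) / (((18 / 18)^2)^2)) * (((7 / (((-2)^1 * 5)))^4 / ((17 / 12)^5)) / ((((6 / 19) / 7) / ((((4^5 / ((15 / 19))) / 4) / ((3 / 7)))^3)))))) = 110926328125 / 6496729912997180627484672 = 0.00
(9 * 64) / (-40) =-72 / 5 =-14.40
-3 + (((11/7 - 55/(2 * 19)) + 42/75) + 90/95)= -479/350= -1.37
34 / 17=2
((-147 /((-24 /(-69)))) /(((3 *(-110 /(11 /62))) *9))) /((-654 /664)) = -0.03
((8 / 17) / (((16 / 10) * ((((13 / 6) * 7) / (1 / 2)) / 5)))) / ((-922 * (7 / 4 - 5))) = 150 / 9271171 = 0.00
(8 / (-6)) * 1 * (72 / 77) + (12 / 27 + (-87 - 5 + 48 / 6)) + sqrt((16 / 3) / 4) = -58768 / 693 + 2 * sqrt(3) / 3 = -83.65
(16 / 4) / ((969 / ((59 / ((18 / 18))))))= 236 / 969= 0.24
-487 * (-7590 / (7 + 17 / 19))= 2341009 / 5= 468201.80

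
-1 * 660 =-660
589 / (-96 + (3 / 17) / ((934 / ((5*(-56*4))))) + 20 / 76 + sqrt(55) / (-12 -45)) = -6.13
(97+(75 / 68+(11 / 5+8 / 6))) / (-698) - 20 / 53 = -19733657 / 37733880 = -0.52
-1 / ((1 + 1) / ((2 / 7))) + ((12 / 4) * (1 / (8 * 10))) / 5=-0.14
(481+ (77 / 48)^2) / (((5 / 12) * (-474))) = -1114153 / 455040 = -2.45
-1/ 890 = -0.00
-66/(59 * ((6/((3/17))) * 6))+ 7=14031/2006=6.99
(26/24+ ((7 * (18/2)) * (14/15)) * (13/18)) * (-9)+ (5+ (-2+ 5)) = -383.95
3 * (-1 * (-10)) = 30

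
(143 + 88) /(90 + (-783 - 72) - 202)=-231 /967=-0.24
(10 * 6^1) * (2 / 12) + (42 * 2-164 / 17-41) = 737 / 17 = 43.35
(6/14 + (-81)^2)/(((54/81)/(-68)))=-4684860/7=-669265.71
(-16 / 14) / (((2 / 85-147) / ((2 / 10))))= 136 / 87451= 0.00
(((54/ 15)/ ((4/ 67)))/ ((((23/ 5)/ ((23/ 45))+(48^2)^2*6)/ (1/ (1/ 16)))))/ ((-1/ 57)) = -30552/ 17694725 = -0.00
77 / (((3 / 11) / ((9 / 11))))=231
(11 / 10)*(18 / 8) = 99 / 40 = 2.48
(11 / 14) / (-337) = -11 / 4718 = -0.00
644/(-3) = -644/3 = -214.67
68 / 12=17 / 3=5.67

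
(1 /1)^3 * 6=6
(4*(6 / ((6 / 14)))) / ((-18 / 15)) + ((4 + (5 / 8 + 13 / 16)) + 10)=-1499 / 48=-31.23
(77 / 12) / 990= 7 / 1080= 0.01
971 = 971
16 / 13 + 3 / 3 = 29 / 13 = 2.23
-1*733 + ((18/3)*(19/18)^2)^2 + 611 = -225431/2916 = -77.31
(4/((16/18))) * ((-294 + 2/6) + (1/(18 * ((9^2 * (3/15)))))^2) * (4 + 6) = -3121330015/236196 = -13215.00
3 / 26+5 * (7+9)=2083 / 26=80.12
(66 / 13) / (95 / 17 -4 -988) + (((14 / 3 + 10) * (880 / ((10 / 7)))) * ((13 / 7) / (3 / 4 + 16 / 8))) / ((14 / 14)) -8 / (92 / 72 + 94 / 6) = 1216921010506 / 199467255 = 6100.86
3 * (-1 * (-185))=555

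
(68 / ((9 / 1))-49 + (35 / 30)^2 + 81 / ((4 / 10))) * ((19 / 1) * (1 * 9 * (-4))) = -111093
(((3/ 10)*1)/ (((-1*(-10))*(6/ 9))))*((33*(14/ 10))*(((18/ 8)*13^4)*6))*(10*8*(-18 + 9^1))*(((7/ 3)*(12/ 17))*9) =-8555507628.90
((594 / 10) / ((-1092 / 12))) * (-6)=1782 / 455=3.92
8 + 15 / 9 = 29 / 3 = 9.67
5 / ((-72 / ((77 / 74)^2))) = -29645 / 394272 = -0.08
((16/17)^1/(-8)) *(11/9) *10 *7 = -1540/153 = -10.07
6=6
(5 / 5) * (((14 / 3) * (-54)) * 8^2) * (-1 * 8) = 129024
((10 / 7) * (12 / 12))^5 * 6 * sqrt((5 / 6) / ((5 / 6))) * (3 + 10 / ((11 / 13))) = 97800000 / 184877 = 529.00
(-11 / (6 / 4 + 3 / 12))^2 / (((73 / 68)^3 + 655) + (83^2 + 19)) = 608740352 / 116543473417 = 0.01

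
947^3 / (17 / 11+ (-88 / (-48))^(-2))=102762652883 / 223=460819071.22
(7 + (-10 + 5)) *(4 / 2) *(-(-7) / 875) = 4 / 125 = 0.03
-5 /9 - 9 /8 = -121 /72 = -1.68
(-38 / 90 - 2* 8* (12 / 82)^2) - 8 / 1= -663019 / 75645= -8.76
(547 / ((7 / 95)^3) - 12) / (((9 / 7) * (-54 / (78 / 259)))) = -6096740117 / 1027971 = -5930.85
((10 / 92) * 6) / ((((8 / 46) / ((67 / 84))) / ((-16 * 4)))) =-1340 / 7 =-191.43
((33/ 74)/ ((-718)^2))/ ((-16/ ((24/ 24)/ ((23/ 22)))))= -363/ 7019374784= -0.00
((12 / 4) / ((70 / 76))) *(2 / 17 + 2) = 4104 / 595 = 6.90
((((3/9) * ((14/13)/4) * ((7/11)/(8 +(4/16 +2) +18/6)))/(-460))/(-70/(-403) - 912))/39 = 1519/5765001364980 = 0.00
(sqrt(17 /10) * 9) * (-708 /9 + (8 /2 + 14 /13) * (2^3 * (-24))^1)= -61626 * sqrt(170) /65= -12361.61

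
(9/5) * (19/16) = 171/80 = 2.14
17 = 17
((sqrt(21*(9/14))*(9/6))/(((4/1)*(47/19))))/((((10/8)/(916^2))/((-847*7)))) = -212671119276*sqrt(6)/235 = -2216747767.03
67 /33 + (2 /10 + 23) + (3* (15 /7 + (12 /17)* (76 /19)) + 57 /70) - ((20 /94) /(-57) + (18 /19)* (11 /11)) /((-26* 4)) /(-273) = 103994297813 /2539933110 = 40.94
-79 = -79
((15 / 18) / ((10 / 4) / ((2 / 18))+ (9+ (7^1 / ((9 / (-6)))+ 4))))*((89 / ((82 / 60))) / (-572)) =-1335 / 433862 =-0.00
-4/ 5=-0.80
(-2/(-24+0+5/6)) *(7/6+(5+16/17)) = 1450/2363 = 0.61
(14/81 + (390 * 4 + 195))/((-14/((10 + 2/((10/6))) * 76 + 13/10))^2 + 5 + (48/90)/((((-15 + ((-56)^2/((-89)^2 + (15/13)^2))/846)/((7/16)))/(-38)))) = 92390616652728280975/294325899013995174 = 313.91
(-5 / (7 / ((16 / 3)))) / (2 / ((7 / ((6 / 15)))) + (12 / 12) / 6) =-800 / 59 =-13.56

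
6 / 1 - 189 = -183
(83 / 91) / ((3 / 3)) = 83 / 91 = 0.91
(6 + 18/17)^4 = 207360000/83521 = 2482.73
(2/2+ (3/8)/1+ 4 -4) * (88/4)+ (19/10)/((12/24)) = 681/20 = 34.05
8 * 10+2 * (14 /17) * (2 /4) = 1374 /17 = 80.82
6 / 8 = 3 / 4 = 0.75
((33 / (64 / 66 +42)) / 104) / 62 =1089 / 9143264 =0.00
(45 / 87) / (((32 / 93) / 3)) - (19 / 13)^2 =372257 / 156832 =2.37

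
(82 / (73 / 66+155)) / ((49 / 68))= 368016 / 504847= 0.73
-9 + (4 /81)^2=-59033 /6561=-9.00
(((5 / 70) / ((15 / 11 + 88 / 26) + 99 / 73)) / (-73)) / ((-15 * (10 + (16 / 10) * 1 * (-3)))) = 0.00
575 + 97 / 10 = 5847 / 10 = 584.70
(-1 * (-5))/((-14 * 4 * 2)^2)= 0.00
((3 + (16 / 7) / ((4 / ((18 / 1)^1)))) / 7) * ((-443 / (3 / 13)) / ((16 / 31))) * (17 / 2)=-94084783 / 1568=-60003.05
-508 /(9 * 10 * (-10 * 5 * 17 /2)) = 254 /19125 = 0.01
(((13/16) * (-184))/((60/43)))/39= -2.75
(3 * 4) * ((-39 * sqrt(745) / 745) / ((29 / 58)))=-936 * sqrt(745) / 745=-34.29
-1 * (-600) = 600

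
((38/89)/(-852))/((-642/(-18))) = -19/1352266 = -0.00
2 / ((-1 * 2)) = -1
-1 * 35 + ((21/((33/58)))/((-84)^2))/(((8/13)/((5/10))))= -3104263/88704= -35.00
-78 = -78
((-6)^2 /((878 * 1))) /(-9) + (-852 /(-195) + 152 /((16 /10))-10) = 2550021 /28535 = 89.36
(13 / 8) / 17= 13 / 136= 0.10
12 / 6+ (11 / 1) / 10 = 31 / 10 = 3.10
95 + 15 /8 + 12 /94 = 36473 /376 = 97.00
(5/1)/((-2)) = -5/2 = -2.50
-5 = -5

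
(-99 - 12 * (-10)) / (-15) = -7 / 5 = -1.40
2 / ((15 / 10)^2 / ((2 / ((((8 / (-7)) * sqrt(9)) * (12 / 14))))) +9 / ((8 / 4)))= 196 / 117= 1.68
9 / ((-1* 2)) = -9 / 2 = -4.50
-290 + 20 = -270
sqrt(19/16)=sqrt(19)/4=1.09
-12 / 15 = -4 / 5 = -0.80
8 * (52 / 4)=104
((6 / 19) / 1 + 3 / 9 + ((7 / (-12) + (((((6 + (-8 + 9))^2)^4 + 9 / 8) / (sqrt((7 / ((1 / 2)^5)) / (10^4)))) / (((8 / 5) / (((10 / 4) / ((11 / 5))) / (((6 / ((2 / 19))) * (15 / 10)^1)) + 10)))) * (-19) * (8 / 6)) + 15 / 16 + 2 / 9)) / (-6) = -3353 / 16416 + 108580048024375 * sqrt(14) / 399168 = 1017790350.59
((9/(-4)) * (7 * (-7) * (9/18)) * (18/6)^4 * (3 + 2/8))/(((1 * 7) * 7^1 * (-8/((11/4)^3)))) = -12613887/16384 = -769.89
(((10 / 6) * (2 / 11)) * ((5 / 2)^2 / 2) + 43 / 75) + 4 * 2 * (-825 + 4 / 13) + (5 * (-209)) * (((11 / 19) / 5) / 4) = -71066726 / 10725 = -6626.27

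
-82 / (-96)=41 / 48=0.85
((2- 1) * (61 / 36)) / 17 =61 / 612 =0.10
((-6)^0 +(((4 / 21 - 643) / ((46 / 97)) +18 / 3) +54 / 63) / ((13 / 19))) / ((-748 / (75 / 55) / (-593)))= -6668620045 / 3131128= -2129.78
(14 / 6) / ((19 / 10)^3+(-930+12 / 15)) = -1000 / 395289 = -0.00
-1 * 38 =-38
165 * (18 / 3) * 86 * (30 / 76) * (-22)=-14048100 / 19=-739373.68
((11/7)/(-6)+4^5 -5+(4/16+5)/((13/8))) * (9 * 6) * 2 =10043910/91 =110372.64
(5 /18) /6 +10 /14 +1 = 1331 /756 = 1.76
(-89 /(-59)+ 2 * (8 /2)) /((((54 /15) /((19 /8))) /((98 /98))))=17765 /2832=6.27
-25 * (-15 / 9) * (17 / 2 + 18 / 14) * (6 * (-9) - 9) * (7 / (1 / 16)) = -2877000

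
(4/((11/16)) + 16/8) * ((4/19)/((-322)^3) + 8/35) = 7793303961/4361078645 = 1.79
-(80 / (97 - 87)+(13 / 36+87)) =-3433 / 36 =-95.36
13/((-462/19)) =-247/462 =-0.53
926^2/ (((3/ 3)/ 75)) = 64310700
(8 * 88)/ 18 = 352/ 9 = 39.11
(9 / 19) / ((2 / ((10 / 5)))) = 9 / 19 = 0.47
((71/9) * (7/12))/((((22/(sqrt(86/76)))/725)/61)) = 21979825 * sqrt(1634)/90288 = 9840.57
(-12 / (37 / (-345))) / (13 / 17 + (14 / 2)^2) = 3910 / 1739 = 2.25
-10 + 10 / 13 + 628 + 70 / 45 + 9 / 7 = 509099 / 819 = 621.61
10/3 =3.33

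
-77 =-77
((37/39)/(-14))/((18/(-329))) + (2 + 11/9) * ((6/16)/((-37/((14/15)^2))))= 1571629/1298700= 1.21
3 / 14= 0.21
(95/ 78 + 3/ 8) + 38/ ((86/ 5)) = 51011/ 13416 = 3.80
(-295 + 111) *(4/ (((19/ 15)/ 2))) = -22080/ 19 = -1162.11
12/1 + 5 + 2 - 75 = -56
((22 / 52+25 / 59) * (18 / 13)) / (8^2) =11691 / 638144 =0.02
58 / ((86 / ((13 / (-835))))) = -377 / 35905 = -0.01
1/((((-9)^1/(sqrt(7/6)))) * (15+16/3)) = -sqrt(42)/1098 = -0.01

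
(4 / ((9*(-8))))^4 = 1 / 104976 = 0.00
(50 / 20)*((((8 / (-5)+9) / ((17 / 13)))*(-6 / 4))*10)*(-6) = 21645 / 17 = 1273.24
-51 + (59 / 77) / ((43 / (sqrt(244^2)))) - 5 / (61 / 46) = -10183895 / 201971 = -50.42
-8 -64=-72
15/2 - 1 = 13/2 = 6.50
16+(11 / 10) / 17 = 2731 / 170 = 16.06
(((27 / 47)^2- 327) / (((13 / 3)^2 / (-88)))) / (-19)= -571518288 / 7093099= -80.57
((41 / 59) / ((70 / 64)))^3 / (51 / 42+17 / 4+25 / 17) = 153571426304 / 4152480983875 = 0.04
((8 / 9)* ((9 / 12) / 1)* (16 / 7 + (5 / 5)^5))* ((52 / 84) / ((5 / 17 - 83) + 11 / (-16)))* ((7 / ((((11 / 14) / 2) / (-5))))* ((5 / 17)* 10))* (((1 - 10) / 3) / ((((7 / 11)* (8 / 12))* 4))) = -1196000 / 158781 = -7.53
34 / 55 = 0.62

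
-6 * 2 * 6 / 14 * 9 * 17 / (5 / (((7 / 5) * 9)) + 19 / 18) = -33048 / 61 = -541.77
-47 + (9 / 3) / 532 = -25001 / 532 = -46.99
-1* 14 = -14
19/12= 1.58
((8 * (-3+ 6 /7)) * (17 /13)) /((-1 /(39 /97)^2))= 238680 /65863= 3.62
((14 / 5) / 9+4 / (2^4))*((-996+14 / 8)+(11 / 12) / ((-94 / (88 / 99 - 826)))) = -553.37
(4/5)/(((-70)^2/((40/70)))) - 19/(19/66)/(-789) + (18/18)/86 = 92486097/969746750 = 0.10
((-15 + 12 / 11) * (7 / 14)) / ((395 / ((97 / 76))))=-14841 / 660440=-0.02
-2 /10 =-1 /5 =-0.20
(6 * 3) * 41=738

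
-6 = -6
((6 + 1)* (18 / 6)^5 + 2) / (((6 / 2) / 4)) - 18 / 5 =2267.07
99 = 99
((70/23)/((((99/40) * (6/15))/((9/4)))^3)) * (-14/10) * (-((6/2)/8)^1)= 2296875/122452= 18.76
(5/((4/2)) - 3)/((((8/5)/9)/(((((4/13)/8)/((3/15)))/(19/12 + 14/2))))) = -675/10712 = -0.06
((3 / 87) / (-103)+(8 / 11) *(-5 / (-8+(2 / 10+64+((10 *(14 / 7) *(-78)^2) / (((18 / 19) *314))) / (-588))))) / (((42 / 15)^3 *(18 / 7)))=-433057773875 / 371227780999152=-0.00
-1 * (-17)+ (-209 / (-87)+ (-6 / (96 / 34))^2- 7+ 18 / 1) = 194423 / 5568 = 34.92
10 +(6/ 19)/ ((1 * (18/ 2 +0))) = 572/ 57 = 10.04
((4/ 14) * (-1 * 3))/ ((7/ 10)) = -60/ 49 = -1.22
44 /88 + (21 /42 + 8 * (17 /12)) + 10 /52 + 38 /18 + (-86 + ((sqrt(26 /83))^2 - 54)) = -2428721 /19422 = -125.05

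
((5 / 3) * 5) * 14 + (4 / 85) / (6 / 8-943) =112127702 / 961095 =116.67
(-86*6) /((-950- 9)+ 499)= 129 /115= 1.12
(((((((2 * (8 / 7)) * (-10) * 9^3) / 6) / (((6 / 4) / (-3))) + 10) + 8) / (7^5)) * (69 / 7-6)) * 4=4212648 / 823543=5.12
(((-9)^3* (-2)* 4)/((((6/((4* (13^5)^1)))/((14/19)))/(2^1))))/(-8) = -5052555144/19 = -265923954.95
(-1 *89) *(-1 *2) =178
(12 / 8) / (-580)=-3 / 1160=-0.00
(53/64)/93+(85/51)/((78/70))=349267/232128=1.50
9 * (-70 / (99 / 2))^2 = 19600 / 1089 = 18.00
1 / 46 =0.02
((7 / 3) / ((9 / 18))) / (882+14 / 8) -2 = -3022 / 1515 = -1.99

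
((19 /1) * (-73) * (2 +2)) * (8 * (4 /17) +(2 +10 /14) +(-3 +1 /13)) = -9284.92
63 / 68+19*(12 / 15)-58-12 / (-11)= -40.78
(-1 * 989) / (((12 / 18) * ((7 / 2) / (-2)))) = 5934 / 7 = 847.71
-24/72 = -1/3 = -0.33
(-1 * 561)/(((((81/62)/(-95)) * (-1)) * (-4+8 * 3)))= -110143/54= -2039.69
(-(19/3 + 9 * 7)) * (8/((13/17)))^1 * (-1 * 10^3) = 2176000/3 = 725333.33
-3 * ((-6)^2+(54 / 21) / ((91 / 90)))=-73656 / 637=-115.63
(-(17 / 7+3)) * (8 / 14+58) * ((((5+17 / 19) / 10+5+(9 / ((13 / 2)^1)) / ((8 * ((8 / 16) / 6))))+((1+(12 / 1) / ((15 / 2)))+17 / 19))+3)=-4502.66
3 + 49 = 52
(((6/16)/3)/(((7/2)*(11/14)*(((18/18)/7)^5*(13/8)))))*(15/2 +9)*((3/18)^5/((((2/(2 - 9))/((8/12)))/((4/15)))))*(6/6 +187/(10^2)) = -33765263/18954000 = -1.78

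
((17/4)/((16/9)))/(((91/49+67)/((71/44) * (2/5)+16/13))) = 2873493/44112640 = 0.07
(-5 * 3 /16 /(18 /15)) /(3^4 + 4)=-5 /544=-0.01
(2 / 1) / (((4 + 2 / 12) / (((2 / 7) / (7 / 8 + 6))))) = 192 / 9625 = 0.02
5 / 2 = 2.50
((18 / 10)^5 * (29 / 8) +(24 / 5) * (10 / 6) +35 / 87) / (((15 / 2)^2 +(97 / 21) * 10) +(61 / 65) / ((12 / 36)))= 15220262057 / 20832766250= 0.73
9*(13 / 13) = 9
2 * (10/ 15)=4/ 3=1.33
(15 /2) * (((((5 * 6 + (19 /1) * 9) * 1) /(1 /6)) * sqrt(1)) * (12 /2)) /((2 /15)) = 407025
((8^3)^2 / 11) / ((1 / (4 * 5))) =5242880 / 11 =476625.45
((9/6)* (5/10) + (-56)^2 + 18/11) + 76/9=1246145/396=3146.83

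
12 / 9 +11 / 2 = 41 / 6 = 6.83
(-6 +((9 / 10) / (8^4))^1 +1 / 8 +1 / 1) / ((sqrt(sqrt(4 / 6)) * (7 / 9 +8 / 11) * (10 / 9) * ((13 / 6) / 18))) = -4803485247 * 2^(3 / 4) * 3^(1 / 4) / 396697600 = -26.80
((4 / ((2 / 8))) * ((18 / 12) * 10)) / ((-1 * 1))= -240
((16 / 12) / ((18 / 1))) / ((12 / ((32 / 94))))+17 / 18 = 7207 / 7614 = 0.95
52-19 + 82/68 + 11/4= 2513/68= 36.96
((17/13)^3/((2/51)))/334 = 250563/1467596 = 0.17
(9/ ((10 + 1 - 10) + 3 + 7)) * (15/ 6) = 45/ 22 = 2.05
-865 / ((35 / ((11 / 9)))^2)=-20933 / 19845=-1.05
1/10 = 0.10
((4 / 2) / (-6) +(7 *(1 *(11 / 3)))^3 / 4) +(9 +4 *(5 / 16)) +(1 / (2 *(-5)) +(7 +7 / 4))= 2292691 / 540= 4245.72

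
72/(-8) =-9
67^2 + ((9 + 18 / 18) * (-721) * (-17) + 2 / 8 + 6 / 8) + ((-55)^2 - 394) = 129691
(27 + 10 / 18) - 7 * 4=-4 / 9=-0.44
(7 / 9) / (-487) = -7 / 4383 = -0.00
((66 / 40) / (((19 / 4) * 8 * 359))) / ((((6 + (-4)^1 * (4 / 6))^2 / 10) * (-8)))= -297 / 21827200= -0.00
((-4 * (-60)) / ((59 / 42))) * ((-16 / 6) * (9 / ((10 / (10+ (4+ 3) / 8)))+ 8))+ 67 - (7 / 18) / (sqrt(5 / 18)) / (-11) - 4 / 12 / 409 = -581812784 / 72393+ 7 * sqrt(10) / 330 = -8036.80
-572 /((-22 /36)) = 936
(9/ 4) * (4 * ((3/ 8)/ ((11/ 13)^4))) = 771147/ 117128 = 6.58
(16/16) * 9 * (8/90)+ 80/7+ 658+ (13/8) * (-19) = 179019/280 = 639.35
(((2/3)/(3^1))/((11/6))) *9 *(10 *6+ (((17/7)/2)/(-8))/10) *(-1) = -201549/3080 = -65.44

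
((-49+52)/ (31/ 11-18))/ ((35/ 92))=-3036/ 5845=-0.52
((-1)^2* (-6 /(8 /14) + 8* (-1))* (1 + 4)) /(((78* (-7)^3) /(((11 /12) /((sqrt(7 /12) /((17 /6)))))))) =34595* sqrt(21) /13484016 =0.01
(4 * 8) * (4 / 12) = 32 / 3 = 10.67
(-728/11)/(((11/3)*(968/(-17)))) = 4641/14641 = 0.32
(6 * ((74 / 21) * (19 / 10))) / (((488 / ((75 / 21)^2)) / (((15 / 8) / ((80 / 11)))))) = 2899875 / 10712576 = 0.27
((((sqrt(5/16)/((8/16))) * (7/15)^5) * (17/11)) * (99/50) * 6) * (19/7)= 775523 * sqrt(5)/1406250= 1.23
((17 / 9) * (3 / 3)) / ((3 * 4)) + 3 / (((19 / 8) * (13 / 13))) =2915 / 2052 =1.42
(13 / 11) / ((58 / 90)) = 585 / 319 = 1.83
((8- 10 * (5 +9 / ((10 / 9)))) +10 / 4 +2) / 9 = -79 / 6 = -13.17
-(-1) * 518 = 518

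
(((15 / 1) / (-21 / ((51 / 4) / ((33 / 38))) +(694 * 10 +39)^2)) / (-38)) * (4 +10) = -255 / 2247454283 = -0.00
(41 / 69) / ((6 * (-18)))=-0.01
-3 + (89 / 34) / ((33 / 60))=1.76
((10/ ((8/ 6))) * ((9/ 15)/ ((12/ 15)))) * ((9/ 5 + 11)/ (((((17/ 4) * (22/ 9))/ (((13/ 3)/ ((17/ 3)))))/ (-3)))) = -50544/ 3179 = -15.90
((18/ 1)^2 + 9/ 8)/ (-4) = -2601/ 32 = -81.28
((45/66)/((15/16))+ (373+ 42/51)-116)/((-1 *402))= -48349/75174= -0.64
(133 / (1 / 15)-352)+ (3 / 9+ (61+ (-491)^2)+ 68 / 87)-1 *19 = 242767.11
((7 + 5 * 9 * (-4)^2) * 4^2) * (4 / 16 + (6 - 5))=14540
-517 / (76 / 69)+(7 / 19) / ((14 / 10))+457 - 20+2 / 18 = -21893 / 684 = -32.01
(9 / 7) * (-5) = -45 / 7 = -6.43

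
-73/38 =-1.92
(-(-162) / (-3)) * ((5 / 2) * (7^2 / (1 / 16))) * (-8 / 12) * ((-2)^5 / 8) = -282240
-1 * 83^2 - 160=-7049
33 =33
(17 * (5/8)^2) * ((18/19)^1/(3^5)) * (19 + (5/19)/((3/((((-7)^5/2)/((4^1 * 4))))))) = -20986075/29942784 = -0.70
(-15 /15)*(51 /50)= -51 /50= -1.02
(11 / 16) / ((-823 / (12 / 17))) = -33 / 55964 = -0.00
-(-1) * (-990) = -990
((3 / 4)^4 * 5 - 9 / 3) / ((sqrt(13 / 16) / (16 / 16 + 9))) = -1815 * sqrt(13) / 416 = -15.73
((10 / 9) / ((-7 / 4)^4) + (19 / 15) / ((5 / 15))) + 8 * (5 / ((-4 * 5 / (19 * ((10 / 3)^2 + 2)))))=-53407049 / 108045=-494.30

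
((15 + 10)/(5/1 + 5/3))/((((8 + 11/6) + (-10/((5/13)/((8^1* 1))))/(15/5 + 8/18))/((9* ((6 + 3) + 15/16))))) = -1996245/300896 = -6.63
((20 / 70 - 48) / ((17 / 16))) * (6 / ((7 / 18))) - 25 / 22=-12718169 / 18326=-694.00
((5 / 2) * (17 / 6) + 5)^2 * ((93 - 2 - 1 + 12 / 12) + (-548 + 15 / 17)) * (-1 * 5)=407569625 / 1224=332981.72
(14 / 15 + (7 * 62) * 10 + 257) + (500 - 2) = 76439 / 15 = 5095.93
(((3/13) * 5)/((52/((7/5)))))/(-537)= -7/121004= -0.00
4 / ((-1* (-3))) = 4 / 3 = 1.33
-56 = -56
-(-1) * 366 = 366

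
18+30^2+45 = 963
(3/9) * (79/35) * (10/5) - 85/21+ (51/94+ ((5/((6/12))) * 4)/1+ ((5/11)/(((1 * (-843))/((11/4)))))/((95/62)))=1001189164/26347965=38.00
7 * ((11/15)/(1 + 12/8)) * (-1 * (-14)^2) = -30184/75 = -402.45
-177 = -177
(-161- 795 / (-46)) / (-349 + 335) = 10.27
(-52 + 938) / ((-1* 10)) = -443 / 5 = -88.60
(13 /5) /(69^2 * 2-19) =1 /3655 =0.00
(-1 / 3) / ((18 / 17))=-17 / 54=-0.31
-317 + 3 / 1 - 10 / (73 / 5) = -22972 / 73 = -314.68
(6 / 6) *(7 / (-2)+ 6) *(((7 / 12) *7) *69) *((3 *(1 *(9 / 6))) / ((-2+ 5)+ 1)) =50715 / 64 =792.42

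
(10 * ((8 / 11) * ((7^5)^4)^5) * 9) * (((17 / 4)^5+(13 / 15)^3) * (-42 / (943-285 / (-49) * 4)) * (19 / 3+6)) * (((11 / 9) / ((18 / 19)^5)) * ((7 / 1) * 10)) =-3411050244153385707342751675788573117140163561891805665998729941080830615738101638668163204668984948067889 / 193245212367360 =-17651408810423536738108480000000000000000000000000000000000000000000000000000000000000000000.00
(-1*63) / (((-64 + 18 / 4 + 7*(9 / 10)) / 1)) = 45 / 38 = 1.18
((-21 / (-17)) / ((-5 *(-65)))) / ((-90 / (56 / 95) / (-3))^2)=5488 / 3739734375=0.00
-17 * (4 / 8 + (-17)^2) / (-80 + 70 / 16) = 39372 / 605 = 65.08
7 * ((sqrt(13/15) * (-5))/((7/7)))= -32.58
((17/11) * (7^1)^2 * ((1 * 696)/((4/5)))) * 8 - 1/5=28988389/55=527061.62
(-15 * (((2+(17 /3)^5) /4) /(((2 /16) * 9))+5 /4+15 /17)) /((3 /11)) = -10641606965 /148716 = -71556.57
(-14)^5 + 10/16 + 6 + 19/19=-4302531/8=-537816.38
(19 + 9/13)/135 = 256/1755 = 0.15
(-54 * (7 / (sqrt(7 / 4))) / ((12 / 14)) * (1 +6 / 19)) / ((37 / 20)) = -63000 * sqrt(7) / 703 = -237.10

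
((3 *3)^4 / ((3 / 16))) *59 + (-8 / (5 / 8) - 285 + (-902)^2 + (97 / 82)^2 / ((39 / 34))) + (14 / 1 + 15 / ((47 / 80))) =88675183864541 / 30812730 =2877874.95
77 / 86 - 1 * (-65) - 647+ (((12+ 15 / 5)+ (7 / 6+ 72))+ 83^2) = 825092 / 129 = 6396.06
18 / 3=6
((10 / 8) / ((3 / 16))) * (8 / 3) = 160 / 9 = 17.78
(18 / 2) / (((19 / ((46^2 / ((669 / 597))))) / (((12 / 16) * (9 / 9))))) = 2842317 / 4237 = 670.83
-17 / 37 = -0.46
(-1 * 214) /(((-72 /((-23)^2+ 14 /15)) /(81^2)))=206681949 /20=10334097.45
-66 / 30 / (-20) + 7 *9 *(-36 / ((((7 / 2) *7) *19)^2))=1232453 / 12382300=0.10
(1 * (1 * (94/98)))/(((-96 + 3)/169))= -7943/4557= -1.74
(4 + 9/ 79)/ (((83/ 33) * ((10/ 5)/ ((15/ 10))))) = 32175/ 26228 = 1.23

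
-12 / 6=-2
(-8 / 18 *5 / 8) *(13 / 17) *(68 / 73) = -130 / 657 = -0.20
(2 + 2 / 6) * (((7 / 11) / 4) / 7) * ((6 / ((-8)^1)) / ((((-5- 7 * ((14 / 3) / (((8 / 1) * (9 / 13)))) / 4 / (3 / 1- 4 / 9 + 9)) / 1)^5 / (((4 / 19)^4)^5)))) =4016372693680633254248448 / 12237516345838647795019816531747015308337739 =0.00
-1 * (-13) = 13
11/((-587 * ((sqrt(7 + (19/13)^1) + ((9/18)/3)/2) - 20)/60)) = 95040 * sqrt(1430)/426592271 + 24607440/426592271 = 0.07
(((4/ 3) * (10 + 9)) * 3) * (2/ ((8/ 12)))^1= 228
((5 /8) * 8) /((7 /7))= 5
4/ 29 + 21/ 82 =937/ 2378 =0.39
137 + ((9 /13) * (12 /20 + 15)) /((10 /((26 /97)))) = 137.29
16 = 16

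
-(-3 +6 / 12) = 5 / 2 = 2.50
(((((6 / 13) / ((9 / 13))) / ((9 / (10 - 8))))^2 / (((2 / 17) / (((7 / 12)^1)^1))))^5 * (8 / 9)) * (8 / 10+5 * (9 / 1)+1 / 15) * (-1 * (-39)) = 54639480663412736 / 2251419529454986815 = 0.02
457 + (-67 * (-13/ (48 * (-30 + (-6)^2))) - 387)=21031/ 288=73.02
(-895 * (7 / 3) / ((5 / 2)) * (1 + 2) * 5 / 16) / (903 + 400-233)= -1253 / 1712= -0.73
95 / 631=0.15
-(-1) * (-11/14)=-11/14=-0.79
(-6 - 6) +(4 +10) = 2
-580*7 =-4060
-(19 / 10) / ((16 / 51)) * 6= -2907 / 80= -36.34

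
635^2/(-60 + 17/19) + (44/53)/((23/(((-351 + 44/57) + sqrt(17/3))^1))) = -533314782581/78029409 + 44 * sqrt(51)/3657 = -6834.71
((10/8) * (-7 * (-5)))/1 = 175/4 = 43.75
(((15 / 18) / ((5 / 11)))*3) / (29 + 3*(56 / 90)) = 165 / 926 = 0.18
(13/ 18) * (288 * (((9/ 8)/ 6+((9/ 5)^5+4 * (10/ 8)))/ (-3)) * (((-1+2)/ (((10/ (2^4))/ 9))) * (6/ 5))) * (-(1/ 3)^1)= 751395216/ 78125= 9617.86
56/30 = 1.87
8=8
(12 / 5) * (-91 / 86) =-546 / 215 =-2.54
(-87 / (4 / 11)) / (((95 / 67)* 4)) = -64119 / 1520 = -42.18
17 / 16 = 1.06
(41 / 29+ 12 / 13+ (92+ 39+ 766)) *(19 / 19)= 339050 / 377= 899.34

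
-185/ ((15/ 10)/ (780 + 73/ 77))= -22249210/ 231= -96316.93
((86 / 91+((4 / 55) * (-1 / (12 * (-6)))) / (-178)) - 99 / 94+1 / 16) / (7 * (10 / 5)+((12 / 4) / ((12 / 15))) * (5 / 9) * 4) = -137600873 / 67329902640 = -0.00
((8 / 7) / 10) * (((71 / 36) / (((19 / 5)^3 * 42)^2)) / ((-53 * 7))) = -221875 / 1939700356345332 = -0.00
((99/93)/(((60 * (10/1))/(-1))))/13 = -11/80600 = -0.00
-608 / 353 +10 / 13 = -0.95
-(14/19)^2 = -196/361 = -0.54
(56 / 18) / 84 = 1 / 27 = 0.04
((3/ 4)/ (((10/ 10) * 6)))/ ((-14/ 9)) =-9/ 112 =-0.08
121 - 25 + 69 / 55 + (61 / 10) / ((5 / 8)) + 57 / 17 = 515968 / 4675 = 110.37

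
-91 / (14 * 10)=-13 / 20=-0.65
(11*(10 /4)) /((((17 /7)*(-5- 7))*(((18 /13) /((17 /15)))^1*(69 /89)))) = -89089 /89424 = -1.00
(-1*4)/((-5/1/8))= 32/5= 6.40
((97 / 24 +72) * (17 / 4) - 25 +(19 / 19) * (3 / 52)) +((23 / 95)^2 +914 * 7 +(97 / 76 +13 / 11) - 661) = 748048432687 / 123895200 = 6037.75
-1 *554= -554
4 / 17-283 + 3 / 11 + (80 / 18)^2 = -3979706 / 15147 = -262.74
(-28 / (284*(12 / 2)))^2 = 0.00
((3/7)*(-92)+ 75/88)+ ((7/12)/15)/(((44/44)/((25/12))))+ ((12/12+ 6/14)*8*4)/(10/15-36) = -70147831/1762992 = -39.79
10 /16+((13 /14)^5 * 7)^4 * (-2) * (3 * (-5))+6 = 285189888150115888252223 /17423626702474969088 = 16368.00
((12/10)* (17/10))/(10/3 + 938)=153/70600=0.00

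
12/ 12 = 1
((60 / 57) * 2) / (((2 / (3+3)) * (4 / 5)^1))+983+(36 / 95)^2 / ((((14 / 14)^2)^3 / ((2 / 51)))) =152028889 / 153425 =990.90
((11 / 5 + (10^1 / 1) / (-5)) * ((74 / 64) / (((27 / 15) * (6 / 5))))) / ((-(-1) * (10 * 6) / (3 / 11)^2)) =37 / 278784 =0.00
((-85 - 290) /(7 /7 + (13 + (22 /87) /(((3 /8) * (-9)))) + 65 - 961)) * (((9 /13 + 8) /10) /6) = 6635925 /107743688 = 0.06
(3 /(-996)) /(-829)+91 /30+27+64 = 388209109 /4128420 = 94.03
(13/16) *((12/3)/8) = 13/32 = 0.41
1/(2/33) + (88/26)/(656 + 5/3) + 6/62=16.60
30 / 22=15 / 11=1.36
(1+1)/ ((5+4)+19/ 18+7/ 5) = 180/ 1031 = 0.17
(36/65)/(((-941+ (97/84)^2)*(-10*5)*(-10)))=-63504/53871081875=-0.00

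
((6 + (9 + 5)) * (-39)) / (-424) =1.84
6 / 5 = 1.20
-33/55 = -3/5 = -0.60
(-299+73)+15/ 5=-223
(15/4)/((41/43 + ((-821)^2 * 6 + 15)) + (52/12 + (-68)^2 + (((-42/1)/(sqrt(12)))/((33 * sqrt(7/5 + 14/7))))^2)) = 3980295/4297540779256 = 0.00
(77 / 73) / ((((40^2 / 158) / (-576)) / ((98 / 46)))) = -5365206 / 41975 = -127.82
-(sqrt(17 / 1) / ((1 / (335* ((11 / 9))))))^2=-230846825 / 81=-2849960.80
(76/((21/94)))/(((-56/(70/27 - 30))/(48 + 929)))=645621140/3969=162665.95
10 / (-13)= -10 / 13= -0.77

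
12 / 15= 0.80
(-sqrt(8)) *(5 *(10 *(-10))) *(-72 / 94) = -1083.23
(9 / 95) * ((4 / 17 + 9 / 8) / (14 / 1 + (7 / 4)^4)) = 1184 / 214795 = 0.01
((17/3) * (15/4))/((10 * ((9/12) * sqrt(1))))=17/6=2.83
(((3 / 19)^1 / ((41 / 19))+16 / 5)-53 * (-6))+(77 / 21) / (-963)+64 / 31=5936279074 / 18359595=323.33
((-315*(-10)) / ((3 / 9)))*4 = 37800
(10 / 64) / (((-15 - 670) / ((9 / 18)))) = -1 / 8768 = -0.00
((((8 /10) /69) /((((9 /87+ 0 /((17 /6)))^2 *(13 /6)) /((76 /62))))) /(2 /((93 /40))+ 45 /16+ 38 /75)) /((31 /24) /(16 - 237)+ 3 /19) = 52850862080 /54793193917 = 0.96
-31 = -31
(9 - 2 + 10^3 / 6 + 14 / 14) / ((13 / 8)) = 4192 / 39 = 107.49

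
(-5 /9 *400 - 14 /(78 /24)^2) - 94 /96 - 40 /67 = -367067135 /1630512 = -225.12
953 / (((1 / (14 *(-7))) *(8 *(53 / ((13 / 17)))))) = -607061 / 3604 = -168.44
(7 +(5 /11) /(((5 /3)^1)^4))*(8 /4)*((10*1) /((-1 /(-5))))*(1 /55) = 38824 /3025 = 12.83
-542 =-542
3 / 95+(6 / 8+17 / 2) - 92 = -31433 / 380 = -82.72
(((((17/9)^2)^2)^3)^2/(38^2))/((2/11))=3733935384460730951078545288331/230365487606007808485386568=16208.74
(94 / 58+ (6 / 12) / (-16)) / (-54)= -1475 / 50112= -0.03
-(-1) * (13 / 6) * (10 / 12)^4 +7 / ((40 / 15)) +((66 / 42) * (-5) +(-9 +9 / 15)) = -12.59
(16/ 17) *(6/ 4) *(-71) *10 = -17040/ 17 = -1002.35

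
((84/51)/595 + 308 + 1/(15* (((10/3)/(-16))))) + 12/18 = 6683474/21675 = 308.35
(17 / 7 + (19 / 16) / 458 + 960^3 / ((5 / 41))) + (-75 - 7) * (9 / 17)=6326448413390005 / 872032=7254835159.02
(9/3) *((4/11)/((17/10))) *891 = 9720/17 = 571.76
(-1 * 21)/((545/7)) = -147/545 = -0.27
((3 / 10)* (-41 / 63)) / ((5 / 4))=-82 / 525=-0.16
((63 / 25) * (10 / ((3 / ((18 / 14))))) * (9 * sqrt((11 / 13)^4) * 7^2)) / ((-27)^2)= 11858 / 2535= 4.68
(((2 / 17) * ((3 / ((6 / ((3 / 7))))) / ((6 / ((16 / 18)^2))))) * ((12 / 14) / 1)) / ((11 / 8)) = 512 / 247401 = 0.00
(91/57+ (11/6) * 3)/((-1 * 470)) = -809/53580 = -0.02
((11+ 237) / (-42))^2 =15376 / 441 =34.87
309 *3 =927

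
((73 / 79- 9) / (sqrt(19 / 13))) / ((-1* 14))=0.48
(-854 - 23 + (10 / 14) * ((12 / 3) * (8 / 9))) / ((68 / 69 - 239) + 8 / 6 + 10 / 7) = 3.72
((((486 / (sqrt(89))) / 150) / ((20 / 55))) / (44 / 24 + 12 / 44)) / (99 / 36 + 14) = 58806* sqrt(89) / 20721425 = 0.03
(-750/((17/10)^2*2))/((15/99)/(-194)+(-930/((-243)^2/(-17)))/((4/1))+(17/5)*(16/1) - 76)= 1968915093750/326749662341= 6.03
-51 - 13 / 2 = -115 / 2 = -57.50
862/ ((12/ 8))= 1724/ 3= 574.67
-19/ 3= -6.33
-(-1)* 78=78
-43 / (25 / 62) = -2666 / 25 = -106.64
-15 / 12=-5 / 4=-1.25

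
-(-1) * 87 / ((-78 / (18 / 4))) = -261 / 52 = -5.02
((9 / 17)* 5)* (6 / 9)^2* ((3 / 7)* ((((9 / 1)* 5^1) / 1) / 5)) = 540 / 119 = 4.54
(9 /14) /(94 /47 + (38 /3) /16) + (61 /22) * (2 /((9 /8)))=239564 /46431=5.16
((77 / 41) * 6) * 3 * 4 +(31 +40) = 206.22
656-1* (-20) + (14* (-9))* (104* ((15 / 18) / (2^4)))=-13 / 2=-6.50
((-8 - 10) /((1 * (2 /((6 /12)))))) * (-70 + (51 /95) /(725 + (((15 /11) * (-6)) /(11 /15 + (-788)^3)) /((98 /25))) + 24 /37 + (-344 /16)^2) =-71297757547539661790631 /40325708210290721000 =-1768.05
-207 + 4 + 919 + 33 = 749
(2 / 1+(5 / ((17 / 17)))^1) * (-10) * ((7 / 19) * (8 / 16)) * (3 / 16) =-735 / 304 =-2.42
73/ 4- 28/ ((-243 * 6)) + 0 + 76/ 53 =3045085/ 154548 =19.70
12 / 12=1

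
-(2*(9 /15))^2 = -36 /25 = -1.44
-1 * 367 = -367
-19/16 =-1.19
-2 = -2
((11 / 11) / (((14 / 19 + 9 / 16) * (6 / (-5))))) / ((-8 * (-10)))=-19 / 2370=-0.01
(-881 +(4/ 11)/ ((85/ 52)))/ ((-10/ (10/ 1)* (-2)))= -823527/ 1870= -440.39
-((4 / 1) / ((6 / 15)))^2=-100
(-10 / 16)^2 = 25 / 64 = 0.39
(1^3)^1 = 1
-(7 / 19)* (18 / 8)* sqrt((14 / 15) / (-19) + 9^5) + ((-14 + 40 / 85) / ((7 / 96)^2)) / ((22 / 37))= -39214080 / 9163- 21* sqrt(4796251035) / 7220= -4481.05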